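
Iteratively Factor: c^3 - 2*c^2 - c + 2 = (c + 1)*(c^2 - 3*c + 2) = (c - 1)*(c + 1)*(c - 2)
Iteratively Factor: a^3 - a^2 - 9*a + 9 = (a - 1)*(a^2 - 9) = (a - 1)*(a + 3)*(a - 3)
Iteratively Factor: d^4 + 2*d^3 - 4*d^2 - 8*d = (d - 2)*(d^3 + 4*d^2 + 4*d) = (d - 2)*(d + 2)*(d^2 + 2*d) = d*(d - 2)*(d + 2)*(d + 2)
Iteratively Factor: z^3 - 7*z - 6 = (z - 3)*(z^2 + 3*z + 2) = (z - 3)*(z + 1)*(z + 2)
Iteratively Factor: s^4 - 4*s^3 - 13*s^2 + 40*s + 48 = (s + 3)*(s^3 - 7*s^2 + 8*s + 16) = (s - 4)*(s + 3)*(s^2 - 3*s - 4) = (s - 4)*(s + 1)*(s + 3)*(s - 4)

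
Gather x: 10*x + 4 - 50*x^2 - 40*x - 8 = -50*x^2 - 30*x - 4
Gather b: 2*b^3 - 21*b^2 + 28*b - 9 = 2*b^3 - 21*b^2 + 28*b - 9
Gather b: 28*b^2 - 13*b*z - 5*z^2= 28*b^2 - 13*b*z - 5*z^2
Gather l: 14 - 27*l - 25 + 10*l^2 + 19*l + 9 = 10*l^2 - 8*l - 2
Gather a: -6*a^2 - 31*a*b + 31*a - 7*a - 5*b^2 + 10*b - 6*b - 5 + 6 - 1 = -6*a^2 + a*(24 - 31*b) - 5*b^2 + 4*b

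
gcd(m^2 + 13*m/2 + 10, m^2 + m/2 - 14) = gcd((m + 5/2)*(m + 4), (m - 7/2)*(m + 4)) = m + 4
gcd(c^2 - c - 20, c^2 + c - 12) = c + 4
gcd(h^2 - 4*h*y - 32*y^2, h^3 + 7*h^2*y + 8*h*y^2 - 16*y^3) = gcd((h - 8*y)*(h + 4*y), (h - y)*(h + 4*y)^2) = h + 4*y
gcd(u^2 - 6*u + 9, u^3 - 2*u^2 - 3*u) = u - 3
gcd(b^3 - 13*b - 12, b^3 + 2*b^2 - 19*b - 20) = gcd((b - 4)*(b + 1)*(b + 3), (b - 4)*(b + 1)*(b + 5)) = b^2 - 3*b - 4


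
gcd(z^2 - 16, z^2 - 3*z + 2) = 1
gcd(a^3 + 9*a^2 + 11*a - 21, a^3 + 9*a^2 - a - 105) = a + 7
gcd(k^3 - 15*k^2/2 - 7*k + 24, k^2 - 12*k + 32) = k - 8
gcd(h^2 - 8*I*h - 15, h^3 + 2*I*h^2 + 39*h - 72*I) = h - 3*I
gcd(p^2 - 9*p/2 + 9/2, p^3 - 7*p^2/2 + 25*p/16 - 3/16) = p - 3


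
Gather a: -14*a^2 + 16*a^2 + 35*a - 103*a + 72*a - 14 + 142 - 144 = 2*a^2 + 4*a - 16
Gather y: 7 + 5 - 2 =10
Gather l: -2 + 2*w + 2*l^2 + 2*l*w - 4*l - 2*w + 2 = 2*l^2 + l*(2*w - 4)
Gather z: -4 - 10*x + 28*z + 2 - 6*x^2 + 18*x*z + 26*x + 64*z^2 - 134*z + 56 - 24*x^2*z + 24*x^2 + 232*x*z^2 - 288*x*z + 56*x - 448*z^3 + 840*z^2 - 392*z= 18*x^2 + 72*x - 448*z^3 + z^2*(232*x + 904) + z*(-24*x^2 - 270*x - 498) + 54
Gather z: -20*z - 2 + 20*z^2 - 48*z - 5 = 20*z^2 - 68*z - 7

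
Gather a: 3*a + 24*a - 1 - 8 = 27*a - 9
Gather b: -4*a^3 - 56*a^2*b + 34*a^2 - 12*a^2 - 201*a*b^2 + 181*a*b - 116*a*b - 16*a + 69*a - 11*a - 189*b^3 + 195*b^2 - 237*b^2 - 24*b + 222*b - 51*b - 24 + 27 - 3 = -4*a^3 + 22*a^2 + 42*a - 189*b^3 + b^2*(-201*a - 42) + b*(-56*a^2 + 65*a + 147)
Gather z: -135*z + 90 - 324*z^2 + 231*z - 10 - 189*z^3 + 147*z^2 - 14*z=-189*z^3 - 177*z^2 + 82*z + 80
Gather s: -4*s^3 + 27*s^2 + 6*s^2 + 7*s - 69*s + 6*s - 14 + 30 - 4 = -4*s^3 + 33*s^2 - 56*s + 12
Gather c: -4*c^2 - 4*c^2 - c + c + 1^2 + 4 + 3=8 - 8*c^2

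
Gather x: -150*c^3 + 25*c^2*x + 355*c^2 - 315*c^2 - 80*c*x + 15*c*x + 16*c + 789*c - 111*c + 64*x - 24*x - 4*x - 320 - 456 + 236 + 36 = -150*c^3 + 40*c^2 + 694*c + x*(25*c^2 - 65*c + 36) - 504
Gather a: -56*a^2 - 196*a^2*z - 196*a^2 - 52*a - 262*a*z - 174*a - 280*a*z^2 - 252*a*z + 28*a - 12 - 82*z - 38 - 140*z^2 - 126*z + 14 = a^2*(-196*z - 252) + a*(-280*z^2 - 514*z - 198) - 140*z^2 - 208*z - 36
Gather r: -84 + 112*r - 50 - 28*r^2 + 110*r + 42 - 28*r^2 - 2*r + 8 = -56*r^2 + 220*r - 84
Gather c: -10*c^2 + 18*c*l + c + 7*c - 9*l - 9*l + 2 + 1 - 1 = -10*c^2 + c*(18*l + 8) - 18*l + 2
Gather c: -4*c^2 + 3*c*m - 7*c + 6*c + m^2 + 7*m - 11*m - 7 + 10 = -4*c^2 + c*(3*m - 1) + m^2 - 4*m + 3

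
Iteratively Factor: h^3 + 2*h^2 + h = (h)*(h^2 + 2*h + 1) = h*(h + 1)*(h + 1)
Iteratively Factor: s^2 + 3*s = (s)*(s + 3)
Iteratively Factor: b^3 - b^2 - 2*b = (b + 1)*(b^2 - 2*b) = b*(b + 1)*(b - 2)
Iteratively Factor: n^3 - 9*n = (n - 3)*(n^2 + 3*n) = n*(n - 3)*(n + 3)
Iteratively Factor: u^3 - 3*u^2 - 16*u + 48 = (u + 4)*(u^2 - 7*u + 12) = (u - 4)*(u + 4)*(u - 3)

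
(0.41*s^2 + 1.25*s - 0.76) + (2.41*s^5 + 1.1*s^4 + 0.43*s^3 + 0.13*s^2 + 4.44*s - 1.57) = 2.41*s^5 + 1.1*s^4 + 0.43*s^3 + 0.54*s^2 + 5.69*s - 2.33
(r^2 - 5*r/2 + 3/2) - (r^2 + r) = 3/2 - 7*r/2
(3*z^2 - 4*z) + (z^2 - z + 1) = 4*z^2 - 5*z + 1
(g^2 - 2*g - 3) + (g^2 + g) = 2*g^2 - g - 3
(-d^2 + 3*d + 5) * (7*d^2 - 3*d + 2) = -7*d^4 + 24*d^3 + 24*d^2 - 9*d + 10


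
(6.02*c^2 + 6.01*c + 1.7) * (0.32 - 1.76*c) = -10.5952*c^3 - 8.6512*c^2 - 1.0688*c + 0.544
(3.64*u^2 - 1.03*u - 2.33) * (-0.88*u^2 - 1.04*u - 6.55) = -3.2032*u^4 - 2.8792*u^3 - 20.7204*u^2 + 9.1697*u + 15.2615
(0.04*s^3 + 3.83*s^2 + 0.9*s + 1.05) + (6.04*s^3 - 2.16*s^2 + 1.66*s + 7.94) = 6.08*s^3 + 1.67*s^2 + 2.56*s + 8.99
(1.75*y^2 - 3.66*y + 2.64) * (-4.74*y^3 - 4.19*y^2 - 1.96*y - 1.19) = -8.295*y^5 + 10.0159*y^4 - 0.608199999999998*y^3 - 5.9705*y^2 - 0.819*y - 3.1416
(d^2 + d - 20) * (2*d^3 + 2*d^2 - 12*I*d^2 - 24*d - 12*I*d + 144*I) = 2*d^5 + 4*d^4 - 12*I*d^4 - 62*d^3 - 24*I*d^3 - 64*d^2 + 372*I*d^2 + 480*d + 384*I*d - 2880*I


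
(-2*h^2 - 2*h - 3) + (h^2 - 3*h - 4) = -h^2 - 5*h - 7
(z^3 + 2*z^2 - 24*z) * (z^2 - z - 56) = z^5 + z^4 - 82*z^3 - 88*z^2 + 1344*z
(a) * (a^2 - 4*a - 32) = a^3 - 4*a^2 - 32*a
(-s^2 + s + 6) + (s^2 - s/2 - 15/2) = s/2 - 3/2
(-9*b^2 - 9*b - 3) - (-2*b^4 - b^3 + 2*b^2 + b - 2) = 2*b^4 + b^3 - 11*b^2 - 10*b - 1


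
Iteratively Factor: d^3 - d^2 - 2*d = (d + 1)*(d^2 - 2*d) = (d - 2)*(d + 1)*(d)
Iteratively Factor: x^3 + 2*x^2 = (x + 2)*(x^2) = x*(x + 2)*(x)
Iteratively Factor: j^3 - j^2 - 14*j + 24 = (j + 4)*(j^2 - 5*j + 6) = (j - 3)*(j + 4)*(j - 2)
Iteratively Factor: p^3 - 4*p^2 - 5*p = (p - 5)*(p^2 + p) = p*(p - 5)*(p + 1)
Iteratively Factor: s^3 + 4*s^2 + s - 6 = (s - 1)*(s^2 + 5*s + 6) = (s - 1)*(s + 3)*(s + 2)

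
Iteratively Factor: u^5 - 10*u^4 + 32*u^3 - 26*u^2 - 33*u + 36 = (u + 1)*(u^4 - 11*u^3 + 43*u^2 - 69*u + 36) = (u - 3)*(u + 1)*(u^3 - 8*u^2 + 19*u - 12) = (u - 4)*(u - 3)*(u + 1)*(u^2 - 4*u + 3) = (u - 4)*(u - 3)^2*(u + 1)*(u - 1)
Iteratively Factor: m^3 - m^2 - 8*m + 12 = (m - 2)*(m^2 + m - 6) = (m - 2)*(m + 3)*(m - 2)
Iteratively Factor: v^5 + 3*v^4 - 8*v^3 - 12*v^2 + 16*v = (v)*(v^4 + 3*v^3 - 8*v^2 - 12*v + 16) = v*(v + 4)*(v^3 - v^2 - 4*v + 4) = v*(v - 1)*(v + 4)*(v^2 - 4) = v*(v - 1)*(v + 2)*(v + 4)*(v - 2)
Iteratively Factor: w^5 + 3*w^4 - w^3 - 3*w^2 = (w + 3)*(w^4 - w^2) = (w - 1)*(w + 3)*(w^3 + w^2) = w*(w - 1)*(w + 3)*(w^2 + w) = w^2*(w - 1)*(w + 3)*(w + 1)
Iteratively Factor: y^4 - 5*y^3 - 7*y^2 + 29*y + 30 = (y + 2)*(y^3 - 7*y^2 + 7*y + 15) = (y + 1)*(y + 2)*(y^2 - 8*y + 15) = (y - 5)*(y + 1)*(y + 2)*(y - 3)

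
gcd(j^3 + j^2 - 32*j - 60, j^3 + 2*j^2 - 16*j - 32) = j + 2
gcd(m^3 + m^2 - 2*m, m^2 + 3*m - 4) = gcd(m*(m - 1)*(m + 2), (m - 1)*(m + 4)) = m - 1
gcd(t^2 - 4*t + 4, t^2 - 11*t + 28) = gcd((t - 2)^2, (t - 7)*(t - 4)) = 1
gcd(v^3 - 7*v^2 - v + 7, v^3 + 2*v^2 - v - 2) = v^2 - 1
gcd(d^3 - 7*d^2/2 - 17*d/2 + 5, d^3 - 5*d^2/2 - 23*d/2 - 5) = d^2 - 3*d - 10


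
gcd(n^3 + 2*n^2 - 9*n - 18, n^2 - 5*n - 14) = n + 2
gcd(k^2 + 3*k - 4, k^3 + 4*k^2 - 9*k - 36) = k + 4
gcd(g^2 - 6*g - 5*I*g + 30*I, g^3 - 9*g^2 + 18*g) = g - 6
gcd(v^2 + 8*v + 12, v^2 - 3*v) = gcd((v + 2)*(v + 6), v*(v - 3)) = 1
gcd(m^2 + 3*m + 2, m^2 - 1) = m + 1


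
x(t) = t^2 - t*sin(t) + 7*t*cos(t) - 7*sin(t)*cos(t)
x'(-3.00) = -25.44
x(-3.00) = 28.39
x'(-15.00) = -115.42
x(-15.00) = 291.55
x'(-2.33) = -21.82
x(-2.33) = 11.47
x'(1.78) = -4.29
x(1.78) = 0.26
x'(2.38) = -11.10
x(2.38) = -4.54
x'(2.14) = -8.87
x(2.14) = -2.12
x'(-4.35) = 20.05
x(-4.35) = 36.11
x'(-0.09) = 0.03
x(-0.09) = -0.00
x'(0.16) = 0.09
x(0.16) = 0.00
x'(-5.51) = 24.00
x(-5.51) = 3.11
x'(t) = -7*t*sin(t) - t*cos(t) + 2*t + 7*sin(t)^2 - sin(t) - 7*cos(t)^2 + 7*cos(t)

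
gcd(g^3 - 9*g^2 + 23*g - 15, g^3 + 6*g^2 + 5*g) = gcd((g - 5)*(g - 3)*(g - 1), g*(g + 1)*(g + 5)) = 1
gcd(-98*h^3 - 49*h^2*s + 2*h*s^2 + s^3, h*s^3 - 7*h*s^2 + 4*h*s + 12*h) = 1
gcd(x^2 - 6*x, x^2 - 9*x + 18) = x - 6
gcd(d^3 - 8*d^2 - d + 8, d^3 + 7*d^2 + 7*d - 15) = d - 1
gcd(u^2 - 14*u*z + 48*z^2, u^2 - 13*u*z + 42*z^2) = -u + 6*z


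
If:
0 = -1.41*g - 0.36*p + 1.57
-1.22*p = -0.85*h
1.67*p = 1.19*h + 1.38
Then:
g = 10.39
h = -52.12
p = -36.32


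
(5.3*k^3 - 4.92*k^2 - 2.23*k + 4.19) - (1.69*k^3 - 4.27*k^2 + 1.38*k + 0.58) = 3.61*k^3 - 0.65*k^2 - 3.61*k + 3.61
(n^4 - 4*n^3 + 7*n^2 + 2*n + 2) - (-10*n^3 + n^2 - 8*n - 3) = n^4 + 6*n^3 + 6*n^2 + 10*n + 5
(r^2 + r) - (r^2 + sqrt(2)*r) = -sqrt(2)*r + r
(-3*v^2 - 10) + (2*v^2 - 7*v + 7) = -v^2 - 7*v - 3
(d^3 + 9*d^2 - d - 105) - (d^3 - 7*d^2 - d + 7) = 16*d^2 - 112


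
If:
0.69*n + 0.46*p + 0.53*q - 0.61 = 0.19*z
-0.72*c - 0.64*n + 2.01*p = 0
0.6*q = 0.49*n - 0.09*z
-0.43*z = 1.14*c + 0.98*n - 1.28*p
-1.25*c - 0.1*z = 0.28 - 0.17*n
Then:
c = -0.14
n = 0.43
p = 0.09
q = 0.40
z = -0.35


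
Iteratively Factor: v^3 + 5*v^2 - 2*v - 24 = (v + 4)*(v^2 + v - 6) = (v - 2)*(v + 4)*(v + 3)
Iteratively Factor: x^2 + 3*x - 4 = (x + 4)*(x - 1)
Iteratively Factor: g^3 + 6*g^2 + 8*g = (g + 4)*(g^2 + 2*g) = g*(g + 4)*(g + 2)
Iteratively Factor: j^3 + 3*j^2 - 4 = (j - 1)*(j^2 + 4*j + 4) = (j - 1)*(j + 2)*(j + 2)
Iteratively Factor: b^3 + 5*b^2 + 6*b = (b + 2)*(b^2 + 3*b) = (b + 2)*(b + 3)*(b)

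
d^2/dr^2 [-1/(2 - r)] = 2/(r - 2)^3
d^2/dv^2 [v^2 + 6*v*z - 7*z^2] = 2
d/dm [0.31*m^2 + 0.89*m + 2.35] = 0.62*m + 0.89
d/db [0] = 0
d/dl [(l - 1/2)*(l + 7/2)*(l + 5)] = 3*l^2 + 16*l + 53/4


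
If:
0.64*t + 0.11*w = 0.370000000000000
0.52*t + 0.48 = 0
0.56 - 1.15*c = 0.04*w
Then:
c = 0.18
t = -0.92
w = 8.73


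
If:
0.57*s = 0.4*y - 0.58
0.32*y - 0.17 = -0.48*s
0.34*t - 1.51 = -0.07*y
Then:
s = -0.31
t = 4.23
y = 1.00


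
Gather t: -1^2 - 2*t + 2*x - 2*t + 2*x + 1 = -4*t + 4*x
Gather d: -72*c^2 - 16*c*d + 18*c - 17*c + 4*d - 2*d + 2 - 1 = -72*c^2 + c + d*(2 - 16*c) + 1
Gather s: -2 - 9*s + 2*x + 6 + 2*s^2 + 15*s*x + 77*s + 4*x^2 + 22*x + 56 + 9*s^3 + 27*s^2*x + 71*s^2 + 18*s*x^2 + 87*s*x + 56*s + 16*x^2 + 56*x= 9*s^3 + s^2*(27*x + 73) + s*(18*x^2 + 102*x + 124) + 20*x^2 + 80*x + 60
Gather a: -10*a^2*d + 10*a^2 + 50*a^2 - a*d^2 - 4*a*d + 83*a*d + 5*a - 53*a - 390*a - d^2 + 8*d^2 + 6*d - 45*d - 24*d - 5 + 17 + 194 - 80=a^2*(60 - 10*d) + a*(-d^2 + 79*d - 438) + 7*d^2 - 63*d + 126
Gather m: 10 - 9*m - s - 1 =-9*m - s + 9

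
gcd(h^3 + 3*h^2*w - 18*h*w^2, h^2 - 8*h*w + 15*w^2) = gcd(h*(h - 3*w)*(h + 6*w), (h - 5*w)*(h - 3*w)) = -h + 3*w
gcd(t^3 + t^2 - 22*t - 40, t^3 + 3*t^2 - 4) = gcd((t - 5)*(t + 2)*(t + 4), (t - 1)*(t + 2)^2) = t + 2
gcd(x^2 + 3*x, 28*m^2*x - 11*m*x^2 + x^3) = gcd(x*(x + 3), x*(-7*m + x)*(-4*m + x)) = x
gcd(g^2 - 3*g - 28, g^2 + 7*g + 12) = g + 4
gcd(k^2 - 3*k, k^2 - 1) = 1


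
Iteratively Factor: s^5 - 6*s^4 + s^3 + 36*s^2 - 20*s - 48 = (s - 4)*(s^4 - 2*s^3 - 7*s^2 + 8*s + 12) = (s - 4)*(s - 2)*(s^3 - 7*s - 6) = (s - 4)*(s - 2)*(s + 1)*(s^2 - s - 6) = (s - 4)*(s - 3)*(s - 2)*(s + 1)*(s + 2)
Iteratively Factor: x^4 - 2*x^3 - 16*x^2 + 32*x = (x + 4)*(x^3 - 6*x^2 + 8*x) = (x - 2)*(x + 4)*(x^2 - 4*x) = (x - 4)*(x - 2)*(x + 4)*(x)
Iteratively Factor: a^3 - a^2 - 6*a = (a - 3)*(a^2 + 2*a) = a*(a - 3)*(a + 2)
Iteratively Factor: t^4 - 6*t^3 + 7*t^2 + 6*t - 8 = (t - 4)*(t^3 - 2*t^2 - t + 2) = (t - 4)*(t - 2)*(t^2 - 1) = (t - 4)*(t - 2)*(t - 1)*(t + 1)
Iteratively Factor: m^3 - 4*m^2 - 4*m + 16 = (m - 4)*(m^2 - 4) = (m - 4)*(m - 2)*(m + 2)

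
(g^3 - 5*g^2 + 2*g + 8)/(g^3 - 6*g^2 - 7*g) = (g^2 - 6*g + 8)/(g*(g - 7))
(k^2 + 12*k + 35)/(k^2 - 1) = (k^2 + 12*k + 35)/(k^2 - 1)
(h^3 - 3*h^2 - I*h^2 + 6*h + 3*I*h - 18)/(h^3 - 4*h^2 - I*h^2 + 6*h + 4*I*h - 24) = (h - 3)/(h - 4)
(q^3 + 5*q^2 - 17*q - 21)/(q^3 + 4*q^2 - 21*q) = (q + 1)/q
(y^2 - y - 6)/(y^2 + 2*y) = (y - 3)/y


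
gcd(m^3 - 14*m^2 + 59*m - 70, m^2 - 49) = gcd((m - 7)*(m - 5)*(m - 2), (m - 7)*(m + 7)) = m - 7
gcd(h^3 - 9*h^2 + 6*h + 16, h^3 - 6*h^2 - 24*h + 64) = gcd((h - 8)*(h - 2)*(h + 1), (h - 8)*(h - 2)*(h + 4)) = h^2 - 10*h + 16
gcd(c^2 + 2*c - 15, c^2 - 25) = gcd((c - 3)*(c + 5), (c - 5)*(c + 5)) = c + 5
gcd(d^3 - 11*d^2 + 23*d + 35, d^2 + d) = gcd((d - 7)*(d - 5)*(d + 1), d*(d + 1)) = d + 1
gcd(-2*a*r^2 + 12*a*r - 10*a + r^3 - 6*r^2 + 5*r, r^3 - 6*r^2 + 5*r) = r^2 - 6*r + 5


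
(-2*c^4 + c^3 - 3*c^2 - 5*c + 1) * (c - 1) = -2*c^5 + 3*c^4 - 4*c^3 - 2*c^2 + 6*c - 1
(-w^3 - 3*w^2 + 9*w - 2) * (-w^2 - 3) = w^5 + 3*w^4 - 6*w^3 + 11*w^2 - 27*w + 6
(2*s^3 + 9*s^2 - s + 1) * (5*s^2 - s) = 10*s^5 + 43*s^4 - 14*s^3 + 6*s^2 - s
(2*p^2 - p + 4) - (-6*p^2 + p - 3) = 8*p^2 - 2*p + 7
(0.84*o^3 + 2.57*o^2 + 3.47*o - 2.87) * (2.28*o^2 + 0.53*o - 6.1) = 1.9152*o^5 + 6.3048*o^4 + 4.1497*o^3 - 20.3815*o^2 - 22.6881*o + 17.507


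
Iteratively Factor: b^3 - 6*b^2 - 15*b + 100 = (b - 5)*(b^2 - b - 20) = (b - 5)^2*(b + 4)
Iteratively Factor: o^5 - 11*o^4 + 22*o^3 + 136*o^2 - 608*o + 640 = (o + 4)*(o^4 - 15*o^3 + 82*o^2 - 192*o + 160) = (o - 4)*(o + 4)*(o^3 - 11*o^2 + 38*o - 40) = (o - 5)*(o - 4)*(o + 4)*(o^2 - 6*o + 8) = (o - 5)*(o - 4)^2*(o + 4)*(o - 2)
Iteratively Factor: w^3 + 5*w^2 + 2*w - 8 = (w + 2)*(w^2 + 3*w - 4) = (w + 2)*(w + 4)*(w - 1)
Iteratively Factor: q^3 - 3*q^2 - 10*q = (q + 2)*(q^2 - 5*q) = (q - 5)*(q + 2)*(q)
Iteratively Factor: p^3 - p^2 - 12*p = (p + 3)*(p^2 - 4*p) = (p - 4)*(p + 3)*(p)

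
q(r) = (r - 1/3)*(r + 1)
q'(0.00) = 0.67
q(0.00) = -0.33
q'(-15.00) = -29.33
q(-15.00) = 214.67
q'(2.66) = 5.99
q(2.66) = 8.52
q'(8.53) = 17.73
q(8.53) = 78.11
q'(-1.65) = -2.63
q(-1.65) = 1.29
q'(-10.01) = -19.35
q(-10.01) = 93.19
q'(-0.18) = 0.31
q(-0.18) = -0.42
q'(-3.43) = -6.19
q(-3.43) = 9.14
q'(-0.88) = -1.09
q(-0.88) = -0.15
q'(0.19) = 1.05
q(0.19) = -0.17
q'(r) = 2*r + 2/3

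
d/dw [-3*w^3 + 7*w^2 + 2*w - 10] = -9*w^2 + 14*w + 2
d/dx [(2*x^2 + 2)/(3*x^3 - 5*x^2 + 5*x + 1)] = 2*(-3*x^4 - 4*x^2 + 12*x - 5)/(9*x^6 - 30*x^5 + 55*x^4 - 44*x^3 + 15*x^2 + 10*x + 1)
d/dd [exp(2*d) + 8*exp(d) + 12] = 2*(exp(d) + 4)*exp(d)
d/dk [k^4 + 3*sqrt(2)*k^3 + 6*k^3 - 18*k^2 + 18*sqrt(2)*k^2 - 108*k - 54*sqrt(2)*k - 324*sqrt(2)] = 4*k^3 + 9*sqrt(2)*k^2 + 18*k^2 - 36*k + 36*sqrt(2)*k - 108 - 54*sqrt(2)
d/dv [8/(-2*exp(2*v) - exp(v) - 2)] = (32*exp(v) + 8)*exp(v)/(2*exp(2*v) + exp(v) + 2)^2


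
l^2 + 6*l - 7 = (l - 1)*(l + 7)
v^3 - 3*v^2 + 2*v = v*(v - 2)*(v - 1)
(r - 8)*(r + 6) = r^2 - 2*r - 48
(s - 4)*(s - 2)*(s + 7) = s^3 + s^2 - 34*s + 56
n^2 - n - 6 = (n - 3)*(n + 2)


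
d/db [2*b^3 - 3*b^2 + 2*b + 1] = 6*b^2 - 6*b + 2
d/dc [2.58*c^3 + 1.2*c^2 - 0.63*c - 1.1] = 7.74*c^2 + 2.4*c - 0.63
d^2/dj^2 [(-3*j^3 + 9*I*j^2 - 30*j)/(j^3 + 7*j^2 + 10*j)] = (j^3*(42 + 18*I) + j*(-1260 - 540*I) - 2940 - 1260*I)/(j^6 + 21*j^5 + 177*j^4 + 763*j^3 + 1770*j^2 + 2100*j + 1000)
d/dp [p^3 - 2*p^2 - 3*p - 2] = 3*p^2 - 4*p - 3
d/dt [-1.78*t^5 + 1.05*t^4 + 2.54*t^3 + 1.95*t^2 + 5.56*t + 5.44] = -8.9*t^4 + 4.2*t^3 + 7.62*t^2 + 3.9*t + 5.56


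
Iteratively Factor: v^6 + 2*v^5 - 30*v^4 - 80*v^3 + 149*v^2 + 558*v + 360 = (v + 3)*(v^5 - v^4 - 27*v^3 + v^2 + 146*v + 120) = (v - 5)*(v + 3)*(v^4 + 4*v^3 - 7*v^2 - 34*v - 24) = (v - 5)*(v + 2)*(v + 3)*(v^3 + 2*v^2 - 11*v - 12) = (v - 5)*(v + 2)*(v + 3)*(v + 4)*(v^2 - 2*v - 3) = (v - 5)*(v + 1)*(v + 2)*(v + 3)*(v + 4)*(v - 3)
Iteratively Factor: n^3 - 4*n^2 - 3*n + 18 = (n + 2)*(n^2 - 6*n + 9) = (n - 3)*(n + 2)*(n - 3)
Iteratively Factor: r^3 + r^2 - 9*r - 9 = (r - 3)*(r^2 + 4*r + 3) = (r - 3)*(r + 3)*(r + 1)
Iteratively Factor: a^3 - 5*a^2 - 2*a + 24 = (a + 2)*(a^2 - 7*a + 12) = (a - 3)*(a + 2)*(a - 4)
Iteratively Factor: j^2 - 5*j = (j - 5)*(j)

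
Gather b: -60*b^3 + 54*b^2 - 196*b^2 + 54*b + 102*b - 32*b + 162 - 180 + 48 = -60*b^3 - 142*b^2 + 124*b + 30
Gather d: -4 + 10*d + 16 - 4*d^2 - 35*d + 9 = -4*d^2 - 25*d + 21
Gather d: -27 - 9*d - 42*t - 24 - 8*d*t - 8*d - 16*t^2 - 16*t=d*(-8*t - 17) - 16*t^2 - 58*t - 51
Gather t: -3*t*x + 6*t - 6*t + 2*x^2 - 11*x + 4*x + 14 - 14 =-3*t*x + 2*x^2 - 7*x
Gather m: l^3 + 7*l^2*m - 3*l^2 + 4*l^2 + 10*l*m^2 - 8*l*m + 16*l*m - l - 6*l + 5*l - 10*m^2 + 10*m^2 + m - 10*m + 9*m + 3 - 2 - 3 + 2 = l^3 + l^2 + 10*l*m^2 - 2*l + m*(7*l^2 + 8*l)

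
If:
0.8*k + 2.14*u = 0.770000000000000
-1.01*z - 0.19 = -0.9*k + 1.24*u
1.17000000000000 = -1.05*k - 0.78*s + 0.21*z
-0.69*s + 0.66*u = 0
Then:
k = -3.22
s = 1.50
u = 1.56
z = -4.98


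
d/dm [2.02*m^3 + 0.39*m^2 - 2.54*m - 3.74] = 6.06*m^2 + 0.78*m - 2.54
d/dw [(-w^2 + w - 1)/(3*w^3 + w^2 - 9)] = (w*(9*w + 2)*(w^2 - w + 1) + (1 - 2*w)*(3*w^3 + w^2 - 9))/(3*w^3 + w^2 - 9)^2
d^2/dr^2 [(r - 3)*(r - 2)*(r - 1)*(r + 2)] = 12*r^2 - 24*r - 2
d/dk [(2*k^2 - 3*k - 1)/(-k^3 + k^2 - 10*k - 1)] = (2*k^4 - 6*k^3 - 20*k^2 - 2*k - 7)/(k^6 - 2*k^5 + 21*k^4 - 18*k^3 + 98*k^2 + 20*k + 1)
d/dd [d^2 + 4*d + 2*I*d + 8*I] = 2*d + 4 + 2*I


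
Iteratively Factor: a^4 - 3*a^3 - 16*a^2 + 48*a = (a)*(a^3 - 3*a^2 - 16*a + 48) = a*(a - 3)*(a^2 - 16) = a*(a - 3)*(a + 4)*(a - 4)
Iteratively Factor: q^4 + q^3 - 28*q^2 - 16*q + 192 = (q + 4)*(q^3 - 3*q^2 - 16*q + 48) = (q - 4)*(q + 4)*(q^2 + q - 12) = (q - 4)*(q + 4)^2*(q - 3)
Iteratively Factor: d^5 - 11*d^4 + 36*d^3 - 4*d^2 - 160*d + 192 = (d - 2)*(d^4 - 9*d^3 + 18*d^2 + 32*d - 96) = (d - 4)*(d - 2)*(d^3 - 5*d^2 - 2*d + 24) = (d - 4)^2*(d - 2)*(d^2 - d - 6) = (d - 4)^2*(d - 3)*(d - 2)*(d + 2)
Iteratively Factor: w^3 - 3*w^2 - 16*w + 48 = (w - 3)*(w^2 - 16) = (w - 3)*(w + 4)*(w - 4)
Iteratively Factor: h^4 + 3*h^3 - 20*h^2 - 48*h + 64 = (h - 4)*(h^3 + 7*h^2 + 8*h - 16) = (h - 4)*(h + 4)*(h^2 + 3*h - 4) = (h - 4)*(h + 4)^2*(h - 1)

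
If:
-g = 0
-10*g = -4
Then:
No Solution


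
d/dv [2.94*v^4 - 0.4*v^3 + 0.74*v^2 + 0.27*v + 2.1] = 11.76*v^3 - 1.2*v^2 + 1.48*v + 0.27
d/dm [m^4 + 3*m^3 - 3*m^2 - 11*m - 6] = 4*m^3 + 9*m^2 - 6*m - 11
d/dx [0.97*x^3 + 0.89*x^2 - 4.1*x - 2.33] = 2.91*x^2 + 1.78*x - 4.1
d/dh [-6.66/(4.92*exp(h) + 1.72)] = 32.7672*exp(h)/(4.92*exp(h) + 1.72)^2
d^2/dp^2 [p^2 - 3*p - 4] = 2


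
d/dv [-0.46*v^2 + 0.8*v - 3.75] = 0.8 - 0.92*v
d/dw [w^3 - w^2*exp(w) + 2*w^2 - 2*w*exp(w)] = -w^2*exp(w) + 3*w^2 - 4*w*exp(w) + 4*w - 2*exp(w)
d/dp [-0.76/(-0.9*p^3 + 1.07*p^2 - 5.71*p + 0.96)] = (-2.052*p^2 + 1.6264*p - 4.3396)/(0.9*p^3 - 1.07*p^2 + 5.71*p - 0.96)^2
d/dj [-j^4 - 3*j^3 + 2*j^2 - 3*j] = -4*j^3 - 9*j^2 + 4*j - 3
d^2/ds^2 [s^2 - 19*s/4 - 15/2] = 2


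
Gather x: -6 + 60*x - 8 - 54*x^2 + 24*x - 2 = -54*x^2 + 84*x - 16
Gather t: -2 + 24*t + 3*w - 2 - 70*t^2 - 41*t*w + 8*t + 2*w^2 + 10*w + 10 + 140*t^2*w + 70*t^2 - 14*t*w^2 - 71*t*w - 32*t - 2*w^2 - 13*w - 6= 140*t^2*w + t*(-14*w^2 - 112*w)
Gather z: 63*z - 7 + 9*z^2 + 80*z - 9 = 9*z^2 + 143*z - 16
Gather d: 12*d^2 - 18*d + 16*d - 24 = 12*d^2 - 2*d - 24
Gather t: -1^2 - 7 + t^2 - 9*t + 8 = t^2 - 9*t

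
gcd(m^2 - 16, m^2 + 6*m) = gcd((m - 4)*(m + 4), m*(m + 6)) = 1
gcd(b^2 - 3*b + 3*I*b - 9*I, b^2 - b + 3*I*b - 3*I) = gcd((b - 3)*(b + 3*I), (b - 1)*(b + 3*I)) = b + 3*I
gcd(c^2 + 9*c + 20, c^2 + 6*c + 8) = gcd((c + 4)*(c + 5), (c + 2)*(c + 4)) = c + 4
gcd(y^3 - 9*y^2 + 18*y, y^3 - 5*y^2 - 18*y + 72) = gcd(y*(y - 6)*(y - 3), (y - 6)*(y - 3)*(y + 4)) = y^2 - 9*y + 18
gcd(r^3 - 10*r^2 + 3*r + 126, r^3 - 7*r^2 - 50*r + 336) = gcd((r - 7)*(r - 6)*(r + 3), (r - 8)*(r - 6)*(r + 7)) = r - 6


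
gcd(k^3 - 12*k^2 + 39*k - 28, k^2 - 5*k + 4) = k^2 - 5*k + 4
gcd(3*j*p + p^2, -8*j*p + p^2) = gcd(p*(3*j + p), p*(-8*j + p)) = p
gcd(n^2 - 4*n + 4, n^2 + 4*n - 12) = n - 2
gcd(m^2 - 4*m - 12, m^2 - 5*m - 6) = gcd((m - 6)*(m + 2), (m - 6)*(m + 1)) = m - 6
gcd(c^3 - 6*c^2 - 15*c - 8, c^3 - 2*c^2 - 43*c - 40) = c^2 - 7*c - 8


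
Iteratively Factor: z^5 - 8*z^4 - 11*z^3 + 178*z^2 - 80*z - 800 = (z + 2)*(z^4 - 10*z^3 + 9*z^2 + 160*z - 400) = (z - 5)*(z + 2)*(z^3 - 5*z^2 - 16*z + 80) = (z - 5)^2*(z + 2)*(z^2 - 16) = (z - 5)^2*(z - 4)*(z + 2)*(z + 4)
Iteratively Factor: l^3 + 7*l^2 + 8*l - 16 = (l + 4)*(l^2 + 3*l - 4) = (l + 4)^2*(l - 1)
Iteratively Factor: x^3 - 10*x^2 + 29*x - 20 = (x - 4)*(x^2 - 6*x + 5) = (x - 4)*(x - 1)*(x - 5)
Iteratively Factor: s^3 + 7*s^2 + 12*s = (s + 3)*(s^2 + 4*s) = s*(s + 3)*(s + 4)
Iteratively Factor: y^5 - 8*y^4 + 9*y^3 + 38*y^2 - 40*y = (y - 1)*(y^4 - 7*y^3 + 2*y^2 + 40*y) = (y - 4)*(y - 1)*(y^3 - 3*y^2 - 10*y) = (y - 4)*(y - 1)*(y + 2)*(y^2 - 5*y) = (y - 5)*(y - 4)*(y - 1)*(y + 2)*(y)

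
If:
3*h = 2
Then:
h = 2/3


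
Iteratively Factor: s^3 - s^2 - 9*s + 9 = (s - 3)*(s^2 + 2*s - 3) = (s - 3)*(s + 3)*(s - 1)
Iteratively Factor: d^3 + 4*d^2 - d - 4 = (d + 4)*(d^2 - 1) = (d + 1)*(d + 4)*(d - 1)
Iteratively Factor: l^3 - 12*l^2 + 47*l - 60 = (l - 4)*(l^2 - 8*l + 15) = (l - 5)*(l - 4)*(l - 3)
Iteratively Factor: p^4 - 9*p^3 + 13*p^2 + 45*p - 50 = (p + 2)*(p^3 - 11*p^2 + 35*p - 25) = (p - 5)*(p + 2)*(p^2 - 6*p + 5) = (p - 5)*(p - 1)*(p + 2)*(p - 5)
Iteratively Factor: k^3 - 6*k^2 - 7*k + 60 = (k - 5)*(k^2 - k - 12) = (k - 5)*(k - 4)*(k + 3)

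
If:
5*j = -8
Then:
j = -8/5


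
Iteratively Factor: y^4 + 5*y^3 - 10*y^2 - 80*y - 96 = (y - 4)*(y^3 + 9*y^2 + 26*y + 24) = (y - 4)*(y + 2)*(y^2 + 7*y + 12) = (y - 4)*(y + 2)*(y + 3)*(y + 4)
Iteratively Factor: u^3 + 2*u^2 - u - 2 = (u + 2)*(u^2 - 1) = (u - 1)*(u + 2)*(u + 1)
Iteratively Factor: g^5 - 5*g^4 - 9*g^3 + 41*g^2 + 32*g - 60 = (g + 2)*(g^4 - 7*g^3 + 5*g^2 + 31*g - 30) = (g - 1)*(g + 2)*(g^3 - 6*g^2 - g + 30) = (g - 1)*(g + 2)^2*(g^2 - 8*g + 15) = (g - 5)*(g - 1)*(g + 2)^2*(g - 3)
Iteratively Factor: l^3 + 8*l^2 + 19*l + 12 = (l + 3)*(l^2 + 5*l + 4) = (l + 3)*(l + 4)*(l + 1)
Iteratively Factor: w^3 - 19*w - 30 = (w + 2)*(w^2 - 2*w - 15) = (w + 2)*(w + 3)*(w - 5)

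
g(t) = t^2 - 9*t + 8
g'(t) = 2*t - 9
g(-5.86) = 95.08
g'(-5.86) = -20.72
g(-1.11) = 19.22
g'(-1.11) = -11.22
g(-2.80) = 41.04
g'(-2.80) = -14.60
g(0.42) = 4.40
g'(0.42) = -8.16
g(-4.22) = 63.79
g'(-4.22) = -17.44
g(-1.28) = 21.16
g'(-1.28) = -11.56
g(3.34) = -10.90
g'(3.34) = -2.32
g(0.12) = 6.93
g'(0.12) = -8.76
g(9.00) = 8.00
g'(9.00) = 9.00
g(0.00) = 8.00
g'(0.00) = -9.00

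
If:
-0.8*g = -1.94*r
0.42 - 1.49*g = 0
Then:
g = 0.28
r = 0.12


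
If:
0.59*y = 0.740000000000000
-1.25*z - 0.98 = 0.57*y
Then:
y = 1.25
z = -1.36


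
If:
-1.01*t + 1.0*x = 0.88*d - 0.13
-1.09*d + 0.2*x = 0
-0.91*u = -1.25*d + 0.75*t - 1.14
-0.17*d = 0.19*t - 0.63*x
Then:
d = 0.01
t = 0.17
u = 1.12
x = 0.06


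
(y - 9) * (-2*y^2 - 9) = -2*y^3 + 18*y^2 - 9*y + 81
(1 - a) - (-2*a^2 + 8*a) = 2*a^2 - 9*a + 1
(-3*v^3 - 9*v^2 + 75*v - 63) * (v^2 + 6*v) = -3*v^5 - 27*v^4 + 21*v^3 + 387*v^2 - 378*v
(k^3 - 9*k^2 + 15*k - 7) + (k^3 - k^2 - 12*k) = 2*k^3 - 10*k^2 + 3*k - 7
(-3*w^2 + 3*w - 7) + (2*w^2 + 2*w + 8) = -w^2 + 5*w + 1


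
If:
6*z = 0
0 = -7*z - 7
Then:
No Solution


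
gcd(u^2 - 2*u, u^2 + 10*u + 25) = 1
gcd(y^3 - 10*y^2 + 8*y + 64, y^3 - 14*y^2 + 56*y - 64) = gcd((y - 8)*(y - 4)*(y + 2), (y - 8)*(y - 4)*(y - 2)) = y^2 - 12*y + 32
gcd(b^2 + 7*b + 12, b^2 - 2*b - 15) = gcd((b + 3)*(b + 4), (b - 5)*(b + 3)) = b + 3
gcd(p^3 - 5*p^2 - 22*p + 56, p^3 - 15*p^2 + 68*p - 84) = p^2 - 9*p + 14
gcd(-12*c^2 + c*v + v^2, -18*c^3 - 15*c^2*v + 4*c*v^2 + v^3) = -3*c + v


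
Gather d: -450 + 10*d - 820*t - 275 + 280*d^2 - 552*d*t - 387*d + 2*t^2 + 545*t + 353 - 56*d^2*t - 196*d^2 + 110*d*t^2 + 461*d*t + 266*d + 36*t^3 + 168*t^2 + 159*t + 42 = d^2*(84 - 56*t) + d*(110*t^2 - 91*t - 111) + 36*t^3 + 170*t^2 - 116*t - 330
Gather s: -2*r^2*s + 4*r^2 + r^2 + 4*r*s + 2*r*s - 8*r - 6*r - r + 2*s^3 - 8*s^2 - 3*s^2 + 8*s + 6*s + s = 5*r^2 - 15*r + 2*s^3 - 11*s^2 + s*(-2*r^2 + 6*r + 15)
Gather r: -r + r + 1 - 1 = 0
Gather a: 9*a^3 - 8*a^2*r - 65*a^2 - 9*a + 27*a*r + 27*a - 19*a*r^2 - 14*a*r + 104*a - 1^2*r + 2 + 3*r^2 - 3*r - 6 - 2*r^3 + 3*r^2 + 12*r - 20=9*a^3 + a^2*(-8*r - 65) + a*(-19*r^2 + 13*r + 122) - 2*r^3 + 6*r^2 + 8*r - 24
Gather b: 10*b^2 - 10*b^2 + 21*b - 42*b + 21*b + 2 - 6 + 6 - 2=0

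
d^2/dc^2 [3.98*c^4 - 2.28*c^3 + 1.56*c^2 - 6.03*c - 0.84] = 47.76*c^2 - 13.68*c + 3.12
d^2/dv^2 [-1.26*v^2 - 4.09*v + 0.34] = -2.52000000000000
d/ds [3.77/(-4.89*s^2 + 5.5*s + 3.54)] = (36.8706*s - 20.735)/(-4.89*s^2 + 5.5*s + 3.54)^2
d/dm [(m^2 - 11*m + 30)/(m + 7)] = (m^2 + 14*m - 107)/(m^2 + 14*m + 49)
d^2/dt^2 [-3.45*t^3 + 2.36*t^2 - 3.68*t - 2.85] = 4.72 - 20.7*t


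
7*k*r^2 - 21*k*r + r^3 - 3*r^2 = r*(7*k + r)*(r - 3)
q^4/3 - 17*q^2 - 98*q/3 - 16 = (q/3 + 1/3)*(q - 8)*(q + 1)*(q + 6)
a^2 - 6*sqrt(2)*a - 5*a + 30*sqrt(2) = (a - 5)*(a - 6*sqrt(2))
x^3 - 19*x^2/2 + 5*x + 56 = (x - 8)*(x - 7/2)*(x + 2)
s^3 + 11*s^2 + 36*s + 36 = (s + 2)*(s + 3)*(s + 6)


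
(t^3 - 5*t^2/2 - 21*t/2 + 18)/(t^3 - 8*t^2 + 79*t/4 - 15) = 2*(t + 3)/(2*t - 5)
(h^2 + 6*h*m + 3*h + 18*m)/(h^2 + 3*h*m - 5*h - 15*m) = (h^2 + 6*h*m + 3*h + 18*m)/(h^2 + 3*h*m - 5*h - 15*m)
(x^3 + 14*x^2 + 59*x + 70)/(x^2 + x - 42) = (x^2 + 7*x + 10)/(x - 6)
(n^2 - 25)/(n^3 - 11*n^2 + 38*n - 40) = (n + 5)/(n^2 - 6*n + 8)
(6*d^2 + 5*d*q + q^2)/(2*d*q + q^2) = (3*d + q)/q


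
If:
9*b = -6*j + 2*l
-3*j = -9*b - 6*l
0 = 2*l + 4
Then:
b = 20/27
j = -16/9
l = -2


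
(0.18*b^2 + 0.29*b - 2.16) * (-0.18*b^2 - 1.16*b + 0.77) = -0.0324*b^4 - 0.261*b^3 + 0.191*b^2 + 2.7289*b - 1.6632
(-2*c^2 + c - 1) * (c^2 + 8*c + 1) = -2*c^4 - 15*c^3 + 5*c^2 - 7*c - 1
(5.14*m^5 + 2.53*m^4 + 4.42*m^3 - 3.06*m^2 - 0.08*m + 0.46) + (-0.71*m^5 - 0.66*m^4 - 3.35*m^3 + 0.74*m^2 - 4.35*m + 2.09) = 4.43*m^5 + 1.87*m^4 + 1.07*m^3 - 2.32*m^2 - 4.43*m + 2.55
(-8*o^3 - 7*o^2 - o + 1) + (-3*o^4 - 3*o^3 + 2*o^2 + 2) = -3*o^4 - 11*o^3 - 5*o^2 - o + 3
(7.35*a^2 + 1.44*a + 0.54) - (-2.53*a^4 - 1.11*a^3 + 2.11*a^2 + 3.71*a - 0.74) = 2.53*a^4 + 1.11*a^3 + 5.24*a^2 - 2.27*a + 1.28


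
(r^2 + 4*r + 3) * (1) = r^2 + 4*r + 3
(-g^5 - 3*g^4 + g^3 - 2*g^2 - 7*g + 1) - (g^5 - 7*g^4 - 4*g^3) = -2*g^5 + 4*g^4 + 5*g^3 - 2*g^2 - 7*g + 1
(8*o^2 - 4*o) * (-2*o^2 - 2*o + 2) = -16*o^4 - 8*o^3 + 24*o^2 - 8*o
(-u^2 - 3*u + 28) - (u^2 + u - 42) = -2*u^2 - 4*u + 70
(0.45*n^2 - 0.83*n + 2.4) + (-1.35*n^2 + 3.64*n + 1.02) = -0.9*n^2 + 2.81*n + 3.42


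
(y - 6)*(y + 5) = y^2 - y - 30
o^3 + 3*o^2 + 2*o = o*(o + 1)*(o + 2)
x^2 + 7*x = x*(x + 7)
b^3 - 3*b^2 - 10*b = b*(b - 5)*(b + 2)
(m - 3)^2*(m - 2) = m^3 - 8*m^2 + 21*m - 18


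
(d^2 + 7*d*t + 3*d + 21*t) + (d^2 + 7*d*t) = 2*d^2 + 14*d*t + 3*d + 21*t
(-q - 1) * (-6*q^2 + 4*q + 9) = 6*q^3 + 2*q^2 - 13*q - 9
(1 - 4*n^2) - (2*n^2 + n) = -6*n^2 - n + 1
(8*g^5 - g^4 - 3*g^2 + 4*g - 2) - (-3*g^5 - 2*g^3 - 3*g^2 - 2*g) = 11*g^5 - g^4 + 2*g^3 + 6*g - 2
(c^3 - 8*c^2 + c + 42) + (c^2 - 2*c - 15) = c^3 - 7*c^2 - c + 27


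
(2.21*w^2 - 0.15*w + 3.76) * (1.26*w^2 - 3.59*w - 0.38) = 2.7846*w^4 - 8.1229*w^3 + 4.4363*w^2 - 13.4414*w - 1.4288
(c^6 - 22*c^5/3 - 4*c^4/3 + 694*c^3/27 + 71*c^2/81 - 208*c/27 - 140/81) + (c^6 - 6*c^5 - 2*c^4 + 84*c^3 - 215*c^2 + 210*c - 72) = 2*c^6 - 40*c^5/3 - 10*c^4/3 + 2962*c^3/27 - 17344*c^2/81 + 5462*c/27 - 5972/81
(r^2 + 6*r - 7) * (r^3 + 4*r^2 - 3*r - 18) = r^5 + 10*r^4 + 14*r^3 - 64*r^2 - 87*r + 126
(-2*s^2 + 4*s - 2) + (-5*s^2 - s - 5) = -7*s^2 + 3*s - 7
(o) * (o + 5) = o^2 + 5*o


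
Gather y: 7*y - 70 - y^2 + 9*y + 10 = -y^2 + 16*y - 60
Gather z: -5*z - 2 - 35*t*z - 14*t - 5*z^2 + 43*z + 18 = -14*t - 5*z^2 + z*(38 - 35*t) + 16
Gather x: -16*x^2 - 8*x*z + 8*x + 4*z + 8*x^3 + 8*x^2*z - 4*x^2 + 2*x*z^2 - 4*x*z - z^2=8*x^3 + x^2*(8*z - 20) + x*(2*z^2 - 12*z + 8) - z^2 + 4*z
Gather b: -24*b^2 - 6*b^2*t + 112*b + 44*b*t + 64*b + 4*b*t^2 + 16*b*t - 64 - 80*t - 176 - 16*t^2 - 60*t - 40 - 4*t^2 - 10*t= b^2*(-6*t - 24) + b*(4*t^2 + 60*t + 176) - 20*t^2 - 150*t - 280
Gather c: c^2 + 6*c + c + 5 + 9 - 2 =c^2 + 7*c + 12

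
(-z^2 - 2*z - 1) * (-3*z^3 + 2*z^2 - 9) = 3*z^5 + 4*z^4 - z^3 + 7*z^2 + 18*z + 9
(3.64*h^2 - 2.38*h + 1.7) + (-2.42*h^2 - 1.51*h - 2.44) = 1.22*h^2 - 3.89*h - 0.74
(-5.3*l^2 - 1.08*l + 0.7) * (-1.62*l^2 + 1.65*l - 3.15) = 8.586*l^4 - 6.9954*l^3 + 13.779*l^2 + 4.557*l - 2.205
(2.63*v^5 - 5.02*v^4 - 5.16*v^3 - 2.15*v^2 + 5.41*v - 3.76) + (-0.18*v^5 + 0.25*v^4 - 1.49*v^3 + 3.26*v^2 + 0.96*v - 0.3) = 2.45*v^5 - 4.77*v^4 - 6.65*v^3 + 1.11*v^2 + 6.37*v - 4.06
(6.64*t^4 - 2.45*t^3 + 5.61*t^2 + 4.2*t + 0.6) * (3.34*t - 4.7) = 22.1776*t^5 - 39.391*t^4 + 30.2524*t^3 - 12.339*t^2 - 17.736*t - 2.82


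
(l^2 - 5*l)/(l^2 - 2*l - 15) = l/(l + 3)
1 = 1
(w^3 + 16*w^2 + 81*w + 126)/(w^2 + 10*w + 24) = (w^2 + 10*w + 21)/(w + 4)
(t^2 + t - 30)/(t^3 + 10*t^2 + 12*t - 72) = (t - 5)/(t^2 + 4*t - 12)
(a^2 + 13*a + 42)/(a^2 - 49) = (a + 6)/(a - 7)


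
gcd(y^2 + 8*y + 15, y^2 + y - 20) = y + 5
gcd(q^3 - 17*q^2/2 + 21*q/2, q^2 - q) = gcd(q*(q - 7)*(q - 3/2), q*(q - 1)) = q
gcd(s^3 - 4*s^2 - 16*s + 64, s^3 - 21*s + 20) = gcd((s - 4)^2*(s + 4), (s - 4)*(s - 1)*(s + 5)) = s - 4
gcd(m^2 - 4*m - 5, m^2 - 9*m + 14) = 1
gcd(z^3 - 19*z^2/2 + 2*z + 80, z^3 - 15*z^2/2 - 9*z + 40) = z^2 - 11*z/2 - 20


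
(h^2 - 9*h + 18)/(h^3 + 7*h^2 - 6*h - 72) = (h - 6)/(h^2 + 10*h + 24)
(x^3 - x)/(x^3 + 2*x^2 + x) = (x - 1)/(x + 1)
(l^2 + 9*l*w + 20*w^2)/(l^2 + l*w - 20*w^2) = (-l - 4*w)/(-l + 4*w)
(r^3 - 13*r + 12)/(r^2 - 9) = (r^2 + 3*r - 4)/(r + 3)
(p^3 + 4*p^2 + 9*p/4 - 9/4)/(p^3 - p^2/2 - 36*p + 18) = (2*p^2 + 9*p + 9)/(2*(p^2 - 36))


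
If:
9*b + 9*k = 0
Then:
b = -k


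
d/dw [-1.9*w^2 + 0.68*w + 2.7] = 0.68 - 3.8*w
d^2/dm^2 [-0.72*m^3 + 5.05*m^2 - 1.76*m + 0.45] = 10.1 - 4.32*m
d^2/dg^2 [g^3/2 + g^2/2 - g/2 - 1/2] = 3*g + 1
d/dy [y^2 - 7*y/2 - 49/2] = 2*y - 7/2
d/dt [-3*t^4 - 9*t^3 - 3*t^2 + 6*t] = -12*t^3 - 27*t^2 - 6*t + 6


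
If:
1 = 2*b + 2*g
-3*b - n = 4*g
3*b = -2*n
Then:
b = 4/5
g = -3/10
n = -6/5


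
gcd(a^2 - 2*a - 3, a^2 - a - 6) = a - 3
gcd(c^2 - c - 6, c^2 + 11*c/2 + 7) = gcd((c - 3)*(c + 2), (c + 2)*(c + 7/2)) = c + 2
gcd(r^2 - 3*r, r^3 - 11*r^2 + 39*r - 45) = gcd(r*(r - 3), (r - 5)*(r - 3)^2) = r - 3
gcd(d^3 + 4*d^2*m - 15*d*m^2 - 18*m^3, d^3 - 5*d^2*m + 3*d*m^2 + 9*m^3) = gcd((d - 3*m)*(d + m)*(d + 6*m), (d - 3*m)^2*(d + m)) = d^2 - 2*d*m - 3*m^2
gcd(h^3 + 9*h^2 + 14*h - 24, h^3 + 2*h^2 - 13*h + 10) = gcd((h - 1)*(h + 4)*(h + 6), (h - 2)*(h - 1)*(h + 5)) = h - 1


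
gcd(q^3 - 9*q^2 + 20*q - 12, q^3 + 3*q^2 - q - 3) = q - 1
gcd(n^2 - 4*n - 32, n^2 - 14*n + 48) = n - 8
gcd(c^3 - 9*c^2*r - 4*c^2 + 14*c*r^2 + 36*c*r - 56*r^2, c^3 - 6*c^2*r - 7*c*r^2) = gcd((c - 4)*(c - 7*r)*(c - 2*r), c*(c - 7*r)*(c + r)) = -c + 7*r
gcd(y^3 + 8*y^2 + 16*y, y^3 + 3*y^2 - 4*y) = y^2 + 4*y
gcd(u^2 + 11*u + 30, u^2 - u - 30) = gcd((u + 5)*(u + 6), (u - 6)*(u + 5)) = u + 5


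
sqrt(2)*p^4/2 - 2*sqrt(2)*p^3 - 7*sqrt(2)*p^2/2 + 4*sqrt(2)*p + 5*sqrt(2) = (p - 5)*(p - sqrt(2))*(p + sqrt(2))*(sqrt(2)*p/2 + sqrt(2)/2)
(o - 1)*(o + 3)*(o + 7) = o^3 + 9*o^2 + 11*o - 21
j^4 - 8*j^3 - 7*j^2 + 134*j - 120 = (j - 6)*(j - 5)*(j - 1)*(j + 4)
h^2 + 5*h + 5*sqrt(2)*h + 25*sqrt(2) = (h + 5)*(h + 5*sqrt(2))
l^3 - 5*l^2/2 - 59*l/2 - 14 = (l - 7)*(l + 1/2)*(l + 4)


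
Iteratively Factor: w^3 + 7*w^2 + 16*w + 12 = (w + 2)*(w^2 + 5*w + 6) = (w + 2)*(w + 3)*(w + 2)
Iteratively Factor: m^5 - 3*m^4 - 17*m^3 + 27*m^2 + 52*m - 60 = (m - 5)*(m^4 + 2*m^3 - 7*m^2 - 8*m + 12) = (m - 5)*(m + 3)*(m^3 - m^2 - 4*m + 4) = (m - 5)*(m + 2)*(m + 3)*(m^2 - 3*m + 2) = (m - 5)*(m - 2)*(m + 2)*(m + 3)*(m - 1)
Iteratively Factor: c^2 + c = (c + 1)*(c)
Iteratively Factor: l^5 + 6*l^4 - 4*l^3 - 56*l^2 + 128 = (l + 4)*(l^4 + 2*l^3 - 12*l^2 - 8*l + 32) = (l + 2)*(l + 4)*(l^3 - 12*l + 16) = (l - 2)*(l + 2)*(l + 4)*(l^2 + 2*l - 8) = (l - 2)*(l + 2)*(l + 4)^2*(l - 2)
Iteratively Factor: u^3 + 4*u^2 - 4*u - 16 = (u + 2)*(u^2 + 2*u - 8) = (u + 2)*(u + 4)*(u - 2)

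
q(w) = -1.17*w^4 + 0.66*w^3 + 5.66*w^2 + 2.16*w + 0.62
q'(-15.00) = 16072.86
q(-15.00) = -60217.03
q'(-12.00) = 8238.48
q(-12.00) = -24611.86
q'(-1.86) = 18.07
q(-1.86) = -2.07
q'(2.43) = -25.79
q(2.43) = 7.97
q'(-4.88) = 537.95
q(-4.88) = -615.37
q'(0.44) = 7.13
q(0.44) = 2.68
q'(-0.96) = -2.74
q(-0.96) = 2.18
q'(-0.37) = -1.52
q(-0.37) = 0.54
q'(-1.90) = 19.90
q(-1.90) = -2.83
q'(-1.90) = 19.90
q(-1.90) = -2.83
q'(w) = -4.68*w^3 + 1.98*w^2 + 11.32*w + 2.16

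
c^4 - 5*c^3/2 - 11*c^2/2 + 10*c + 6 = (c - 3)*(c - 2)*(c + 1/2)*(c + 2)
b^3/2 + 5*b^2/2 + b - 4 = (b/2 + 1)*(b - 1)*(b + 4)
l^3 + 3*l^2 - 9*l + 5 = (l - 1)^2*(l + 5)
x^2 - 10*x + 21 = (x - 7)*(x - 3)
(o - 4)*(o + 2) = o^2 - 2*o - 8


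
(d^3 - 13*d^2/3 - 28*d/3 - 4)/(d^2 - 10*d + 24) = (3*d^2 + 5*d + 2)/(3*(d - 4))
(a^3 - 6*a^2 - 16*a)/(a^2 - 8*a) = a + 2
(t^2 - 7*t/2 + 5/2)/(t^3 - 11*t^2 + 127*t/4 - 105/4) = 2*(t - 1)/(2*t^2 - 17*t + 21)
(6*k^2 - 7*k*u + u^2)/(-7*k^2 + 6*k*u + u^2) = (-6*k + u)/(7*k + u)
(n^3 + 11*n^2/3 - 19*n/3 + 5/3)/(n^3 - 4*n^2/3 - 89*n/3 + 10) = (n - 1)/(n - 6)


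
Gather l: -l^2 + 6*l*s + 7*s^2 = -l^2 + 6*l*s + 7*s^2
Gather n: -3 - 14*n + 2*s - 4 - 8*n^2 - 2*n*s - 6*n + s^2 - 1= -8*n^2 + n*(-2*s - 20) + s^2 + 2*s - 8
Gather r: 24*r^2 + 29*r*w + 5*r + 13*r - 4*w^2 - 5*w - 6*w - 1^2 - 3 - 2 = 24*r^2 + r*(29*w + 18) - 4*w^2 - 11*w - 6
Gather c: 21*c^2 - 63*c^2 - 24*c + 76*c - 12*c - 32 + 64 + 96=-42*c^2 + 40*c + 128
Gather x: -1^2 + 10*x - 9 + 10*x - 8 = 20*x - 18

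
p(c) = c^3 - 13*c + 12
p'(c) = 3*c^2 - 13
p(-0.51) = 18.50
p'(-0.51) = -12.22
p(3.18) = 2.82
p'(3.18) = 17.34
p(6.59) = 212.52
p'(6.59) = 117.28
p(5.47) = 104.56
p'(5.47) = 76.76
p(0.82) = 1.89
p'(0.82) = -10.98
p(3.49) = 9.14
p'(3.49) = 23.54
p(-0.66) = 20.29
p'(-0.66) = -11.69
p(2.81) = -2.34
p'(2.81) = 10.69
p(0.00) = 12.00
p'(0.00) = -13.00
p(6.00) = 150.00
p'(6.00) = 95.00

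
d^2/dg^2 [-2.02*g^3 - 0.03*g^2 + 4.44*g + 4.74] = -12.12*g - 0.06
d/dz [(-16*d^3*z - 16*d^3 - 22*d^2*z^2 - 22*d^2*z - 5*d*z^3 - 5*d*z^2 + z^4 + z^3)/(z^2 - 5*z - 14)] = (16*d^3*z^2 + 32*d^3*z + 144*d^3 + 132*d^2*z^2 + 616*d^2*z + 308*d^2 - 5*d*z^4 + 50*d*z^3 + 235*d*z^2 + 140*d*z + 2*z^5 - 14*z^4 - 66*z^3 - 42*z^2)/(z^4 - 10*z^3 - 3*z^2 + 140*z + 196)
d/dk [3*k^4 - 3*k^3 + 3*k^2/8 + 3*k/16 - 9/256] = 12*k^3 - 9*k^2 + 3*k/4 + 3/16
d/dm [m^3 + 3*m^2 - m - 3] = 3*m^2 + 6*m - 1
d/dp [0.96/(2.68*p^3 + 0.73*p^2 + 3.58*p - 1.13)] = (-7.7184*p^2 - 1.4016*p - 3.4368)/(2.68*p^3 + 0.73*p^2 + 3.58*p - 1.13)^2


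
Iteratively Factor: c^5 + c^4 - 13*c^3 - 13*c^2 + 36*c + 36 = (c - 3)*(c^4 + 4*c^3 - c^2 - 16*c - 12) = (c - 3)*(c + 1)*(c^3 + 3*c^2 - 4*c - 12) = (c - 3)*(c - 2)*(c + 1)*(c^2 + 5*c + 6) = (c - 3)*(c - 2)*(c + 1)*(c + 3)*(c + 2)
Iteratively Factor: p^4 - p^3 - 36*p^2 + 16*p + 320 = (p + 4)*(p^3 - 5*p^2 - 16*p + 80) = (p + 4)^2*(p^2 - 9*p + 20) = (p - 4)*(p + 4)^2*(p - 5)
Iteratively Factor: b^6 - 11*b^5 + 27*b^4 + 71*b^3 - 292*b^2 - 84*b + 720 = (b + 2)*(b^5 - 13*b^4 + 53*b^3 - 35*b^2 - 222*b + 360) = (b - 3)*(b + 2)*(b^4 - 10*b^3 + 23*b^2 + 34*b - 120) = (b - 4)*(b - 3)*(b + 2)*(b^3 - 6*b^2 - b + 30) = (b - 5)*(b - 4)*(b - 3)*(b + 2)*(b^2 - b - 6) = (b - 5)*(b - 4)*(b - 3)*(b + 2)^2*(b - 3)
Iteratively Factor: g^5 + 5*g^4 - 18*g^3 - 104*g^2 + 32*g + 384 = (g + 4)*(g^4 + g^3 - 22*g^2 - 16*g + 96) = (g - 4)*(g + 4)*(g^3 + 5*g^2 - 2*g - 24) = (g - 4)*(g - 2)*(g + 4)*(g^2 + 7*g + 12) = (g - 4)*(g - 2)*(g + 3)*(g + 4)*(g + 4)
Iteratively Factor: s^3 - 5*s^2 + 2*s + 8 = (s - 4)*(s^2 - s - 2) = (s - 4)*(s - 2)*(s + 1)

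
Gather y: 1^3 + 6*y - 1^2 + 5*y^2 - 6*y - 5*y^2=0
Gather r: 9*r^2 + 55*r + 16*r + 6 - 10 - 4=9*r^2 + 71*r - 8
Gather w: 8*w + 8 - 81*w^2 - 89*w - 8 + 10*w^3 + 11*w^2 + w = 10*w^3 - 70*w^2 - 80*w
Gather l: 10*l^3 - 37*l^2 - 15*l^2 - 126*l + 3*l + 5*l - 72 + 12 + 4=10*l^3 - 52*l^2 - 118*l - 56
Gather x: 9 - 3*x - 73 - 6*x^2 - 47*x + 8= -6*x^2 - 50*x - 56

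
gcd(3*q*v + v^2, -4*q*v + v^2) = v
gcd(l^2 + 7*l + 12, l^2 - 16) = l + 4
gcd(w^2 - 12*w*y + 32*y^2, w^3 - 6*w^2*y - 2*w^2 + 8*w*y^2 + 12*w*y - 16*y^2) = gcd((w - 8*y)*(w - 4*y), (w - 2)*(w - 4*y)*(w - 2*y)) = -w + 4*y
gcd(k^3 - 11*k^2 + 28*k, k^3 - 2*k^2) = k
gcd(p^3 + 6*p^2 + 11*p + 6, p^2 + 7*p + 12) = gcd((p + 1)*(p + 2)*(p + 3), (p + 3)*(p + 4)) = p + 3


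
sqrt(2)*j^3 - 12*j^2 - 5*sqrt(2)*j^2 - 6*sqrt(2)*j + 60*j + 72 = (j - 6)*(j - 6*sqrt(2))*(sqrt(2)*j + sqrt(2))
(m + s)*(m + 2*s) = m^2 + 3*m*s + 2*s^2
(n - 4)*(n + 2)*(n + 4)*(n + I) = n^4 + 2*n^3 + I*n^3 - 16*n^2 + 2*I*n^2 - 32*n - 16*I*n - 32*I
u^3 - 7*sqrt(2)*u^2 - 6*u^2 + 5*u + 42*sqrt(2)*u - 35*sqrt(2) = (u - 5)*(u - 1)*(u - 7*sqrt(2))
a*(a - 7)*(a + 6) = a^3 - a^2 - 42*a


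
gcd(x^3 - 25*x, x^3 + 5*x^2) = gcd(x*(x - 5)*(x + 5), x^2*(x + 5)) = x^2 + 5*x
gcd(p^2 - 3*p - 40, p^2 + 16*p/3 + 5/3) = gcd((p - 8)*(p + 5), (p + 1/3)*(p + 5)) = p + 5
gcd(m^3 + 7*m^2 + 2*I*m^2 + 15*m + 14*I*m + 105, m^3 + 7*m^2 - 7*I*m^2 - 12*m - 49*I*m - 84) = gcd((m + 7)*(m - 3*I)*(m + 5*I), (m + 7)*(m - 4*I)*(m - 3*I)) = m^2 + m*(7 - 3*I) - 21*I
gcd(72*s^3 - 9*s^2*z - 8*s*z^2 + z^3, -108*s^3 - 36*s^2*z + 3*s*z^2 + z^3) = 3*s + z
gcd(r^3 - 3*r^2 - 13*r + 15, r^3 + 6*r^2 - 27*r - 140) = r - 5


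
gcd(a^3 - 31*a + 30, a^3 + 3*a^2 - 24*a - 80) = a - 5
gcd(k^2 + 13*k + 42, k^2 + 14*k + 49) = k + 7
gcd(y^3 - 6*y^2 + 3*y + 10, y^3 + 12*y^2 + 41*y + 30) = y + 1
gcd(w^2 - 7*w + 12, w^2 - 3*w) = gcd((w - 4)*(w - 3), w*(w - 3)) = w - 3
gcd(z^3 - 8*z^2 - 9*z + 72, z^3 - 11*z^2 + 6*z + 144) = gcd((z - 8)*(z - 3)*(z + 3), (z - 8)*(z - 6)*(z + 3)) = z^2 - 5*z - 24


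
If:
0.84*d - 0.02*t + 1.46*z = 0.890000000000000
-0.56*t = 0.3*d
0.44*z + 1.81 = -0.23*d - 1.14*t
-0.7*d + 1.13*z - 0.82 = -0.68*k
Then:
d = 3.26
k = 6.71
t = -1.75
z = -1.29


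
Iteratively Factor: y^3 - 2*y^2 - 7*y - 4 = (y - 4)*(y^2 + 2*y + 1) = (y - 4)*(y + 1)*(y + 1)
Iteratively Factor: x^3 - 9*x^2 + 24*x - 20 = (x - 2)*(x^2 - 7*x + 10) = (x - 2)^2*(x - 5)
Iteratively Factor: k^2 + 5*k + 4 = (k + 4)*(k + 1)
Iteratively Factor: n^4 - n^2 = (n)*(n^3 - n) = n*(n + 1)*(n^2 - n) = n^2*(n + 1)*(n - 1)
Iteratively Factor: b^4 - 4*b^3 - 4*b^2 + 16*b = (b)*(b^3 - 4*b^2 - 4*b + 16) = b*(b - 4)*(b^2 - 4) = b*(b - 4)*(b + 2)*(b - 2)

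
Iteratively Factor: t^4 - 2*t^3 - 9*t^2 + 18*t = (t + 3)*(t^3 - 5*t^2 + 6*t) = (t - 2)*(t + 3)*(t^2 - 3*t) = t*(t - 2)*(t + 3)*(t - 3)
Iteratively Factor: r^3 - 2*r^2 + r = (r - 1)*(r^2 - r) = r*(r - 1)*(r - 1)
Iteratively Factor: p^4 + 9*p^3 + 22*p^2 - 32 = (p + 2)*(p^3 + 7*p^2 + 8*p - 16) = (p - 1)*(p + 2)*(p^2 + 8*p + 16) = (p - 1)*(p + 2)*(p + 4)*(p + 4)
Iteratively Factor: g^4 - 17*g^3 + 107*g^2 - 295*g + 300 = (g - 3)*(g^3 - 14*g^2 + 65*g - 100) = (g - 5)*(g - 3)*(g^2 - 9*g + 20) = (g - 5)^2*(g - 3)*(g - 4)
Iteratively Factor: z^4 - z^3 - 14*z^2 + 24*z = (z + 4)*(z^3 - 5*z^2 + 6*z) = (z - 2)*(z + 4)*(z^2 - 3*z) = (z - 3)*(z - 2)*(z + 4)*(z)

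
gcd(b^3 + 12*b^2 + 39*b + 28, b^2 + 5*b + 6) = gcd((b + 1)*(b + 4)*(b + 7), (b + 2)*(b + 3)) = 1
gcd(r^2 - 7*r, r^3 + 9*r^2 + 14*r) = r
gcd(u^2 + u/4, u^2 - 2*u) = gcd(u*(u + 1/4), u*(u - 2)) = u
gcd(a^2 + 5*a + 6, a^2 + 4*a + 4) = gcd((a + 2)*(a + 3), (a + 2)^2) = a + 2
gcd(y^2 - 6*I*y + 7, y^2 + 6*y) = 1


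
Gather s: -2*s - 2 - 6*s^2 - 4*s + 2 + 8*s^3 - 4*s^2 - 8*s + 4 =8*s^3 - 10*s^2 - 14*s + 4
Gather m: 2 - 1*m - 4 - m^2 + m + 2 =-m^2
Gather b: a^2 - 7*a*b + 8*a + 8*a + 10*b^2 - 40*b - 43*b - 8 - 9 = a^2 + 16*a + 10*b^2 + b*(-7*a - 83) - 17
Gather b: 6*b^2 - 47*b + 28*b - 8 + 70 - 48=6*b^2 - 19*b + 14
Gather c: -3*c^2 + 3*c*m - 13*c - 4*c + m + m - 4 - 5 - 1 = -3*c^2 + c*(3*m - 17) + 2*m - 10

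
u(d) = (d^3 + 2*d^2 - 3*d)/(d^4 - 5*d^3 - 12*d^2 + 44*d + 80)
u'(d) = (3*d^2 + 4*d - 3)/(d^4 - 5*d^3 - 12*d^2 + 44*d + 80) + (d^3 + 2*d^2 - 3*d)*(-4*d^3 + 15*d^2 + 24*d - 44)/(d^4 - 5*d^3 - 12*d^2 + 44*d + 80)^2 = (-d^5 - 2*d^4 + 11*d^3 + 36*d^2 + 220*d - 120)/(d^7 - 12*d^6 + 25*d^5 + 158*d^4 - 452*d^3 - 952*d^2 + 1920*d + 3200)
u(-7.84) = -0.06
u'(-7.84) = -0.00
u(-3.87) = -0.07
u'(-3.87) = 0.02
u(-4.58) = -0.07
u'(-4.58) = 0.00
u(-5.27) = -0.07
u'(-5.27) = -0.00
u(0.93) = -0.00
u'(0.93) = 0.03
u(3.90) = 20.38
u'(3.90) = 230.63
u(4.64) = -12.70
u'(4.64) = -19.50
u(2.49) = 0.27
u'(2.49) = 0.50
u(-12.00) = -0.05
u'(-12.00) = 0.00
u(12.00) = 0.18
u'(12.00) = -0.03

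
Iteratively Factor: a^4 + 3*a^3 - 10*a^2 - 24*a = (a + 4)*(a^3 - a^2 - 6*a) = a*(a + 4)*(a^2 - a - 6) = a*(a - 3)*(a + 4)*(a + 2)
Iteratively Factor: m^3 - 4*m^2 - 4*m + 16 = (m + 2)*(m^2 - 6*m + 8) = (m - 2)*(m + 2)*(m - 4)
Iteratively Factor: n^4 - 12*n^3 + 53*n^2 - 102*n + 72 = (n - 2)*(n^3 - 10*n^2 + 33*n - 36) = (n - 4)*(n - 2)*(n^2 - 6*n + 9) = (n - 4)*(n - 3)*(n - 2)*(n - 3)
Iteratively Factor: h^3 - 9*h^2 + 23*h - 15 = (h - 1)*(h^2 - 8*h + 15) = (h - 5)*(h - 1)*(h - 3)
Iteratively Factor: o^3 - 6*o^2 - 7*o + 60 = (o - 4)*(o^2 - 2*o - 15) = (o - 4)*(o + 3)*(o - 5)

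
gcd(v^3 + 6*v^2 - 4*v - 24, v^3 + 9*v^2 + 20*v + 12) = v^2 + 8*v + 12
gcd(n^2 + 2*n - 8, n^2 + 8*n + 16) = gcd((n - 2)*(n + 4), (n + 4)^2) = n + 4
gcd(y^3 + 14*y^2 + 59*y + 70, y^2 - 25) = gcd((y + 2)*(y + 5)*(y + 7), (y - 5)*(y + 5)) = y + 5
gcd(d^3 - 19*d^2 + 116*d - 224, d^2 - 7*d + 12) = d - 4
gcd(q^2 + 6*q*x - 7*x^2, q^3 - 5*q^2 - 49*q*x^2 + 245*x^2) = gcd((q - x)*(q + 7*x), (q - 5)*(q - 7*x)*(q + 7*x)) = q + 7*x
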